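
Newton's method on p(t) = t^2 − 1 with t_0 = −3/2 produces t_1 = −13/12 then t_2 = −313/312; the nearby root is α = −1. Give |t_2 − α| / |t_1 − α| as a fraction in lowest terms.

t_1 − α = −13/12 − (−1) = −13/12 + 1 = −1/12, so |t_1 − α| = 1/12.
t_2 − α = −313/312 − (−1) = −313/312 + 1 = −1/312, so |t_2 − α| = 1/312.
Ratio = (1/312) / (1/12) = 1/26.

1/26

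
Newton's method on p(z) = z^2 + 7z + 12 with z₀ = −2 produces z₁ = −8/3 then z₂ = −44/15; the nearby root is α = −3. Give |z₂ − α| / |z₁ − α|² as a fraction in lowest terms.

z₁ − α = −8/3 − (−3) = −8/3 + 3 = 1/3, so |z₁ − α| = 1/3.
z₂ − α = −44/15 − (−3) = −44/15 + 3 = 1/15, so |z₂ − α| = 1/15.
|z₁ − α|² = 1/9.
Ratio = (1/15) / (1/9) = 3/5.

3/5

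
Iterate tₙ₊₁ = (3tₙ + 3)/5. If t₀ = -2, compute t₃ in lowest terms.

93/125

t₁ = (3·(-2) + 3)/5 = -3/5.
t₂ = (3·(-3/5) + 3)/5 = 6/25.
t₃ = (3·(6/25) + 3)/5 = 93/125.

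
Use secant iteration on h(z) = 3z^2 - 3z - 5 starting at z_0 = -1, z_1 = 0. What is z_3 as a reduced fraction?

-10/11

h(-1) = 1, h(0) = -5. z_2 = 0 - (-5)·(0 - (-1))/((-5) - 1) = -5/6.
h(0) = -5, h(-5/6) = -5/12. z_3 = (-5/6) - (-5/12)·((-5/6) - 0)/((-5/12) - (-5)) = -10/11.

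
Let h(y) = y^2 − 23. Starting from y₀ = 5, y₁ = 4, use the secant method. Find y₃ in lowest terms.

h(5) = 2, h(4) = −7. y₂ = 4 − (−7)·(4 − 5)/((−7) − 2) = 43/9.
h(4) = −7, h(43/9) = −14/81. y₃ = (43/9) − (−14/81)·((43/9) − 4)/((−14/81) − (−7)) = 379/79.

379/79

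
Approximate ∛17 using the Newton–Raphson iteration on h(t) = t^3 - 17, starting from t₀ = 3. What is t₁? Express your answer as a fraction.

h'(t) = 3t^2.
h(3) = 10, h'(3) = 27, so t₁ = 3 - 10/27 = 71/27.

71/27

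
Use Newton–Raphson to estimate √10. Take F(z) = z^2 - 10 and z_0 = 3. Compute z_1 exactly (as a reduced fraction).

F'(z) = 2z.
F(3) = -1, F'(3) = 6, so z_1 = 3 - (-1)/6 = 19/6.

19/6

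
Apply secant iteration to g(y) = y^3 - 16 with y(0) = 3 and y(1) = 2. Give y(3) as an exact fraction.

3376/1327

g(3) = 11, g(2) = -8. y(2) = 2 - (-8)·(2 - 3)/((-8) - 11) = 46/19.
g(2) = -8, g(46/19) = -12408/6859. y(3) = (46/19) - (-12408/6859)·((46/19) - 2)/((-12408/6859) - (-8)) = 3376/1327.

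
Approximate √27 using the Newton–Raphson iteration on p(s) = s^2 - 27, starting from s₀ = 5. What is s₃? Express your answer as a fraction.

p'(s) = 2s.
p(5) = -2, p'(5) = 10, so s₁ = 5 - (-2)/10 = 26/5.
p(26/5) = 1/25, p'(26/5) = 52/5, so s₂ = (26/5) - (1/25)/(52/5) = 1351/260.
p(1351/260) = 1/67600, p'(1351/260) = 1351/130, so s₃ = (1351/260) - (1/67600)/(1351/130) = 3650401/702520.

3650401/702520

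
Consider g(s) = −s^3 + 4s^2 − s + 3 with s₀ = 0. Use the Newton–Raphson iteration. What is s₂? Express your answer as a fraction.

21/4

g'(s) = −3s^2 + 8s − 1.
g(0) = 3, g'(0) = −1, so s₁ = 0 − 3/(−1) = 3.
g(3) = 9, g'(3) = −4, so s₂ = 3 − 9/(−4) = 21/4.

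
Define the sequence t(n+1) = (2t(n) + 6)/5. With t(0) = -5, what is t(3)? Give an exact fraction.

194/125

t(1) = (2·(-5) + 6)/5 = -4/5.
t(2) = (2·(-4/5) + 6)/5 = 22/25.
t(3) = (2·(22/25) + 6)/5 = 194/125.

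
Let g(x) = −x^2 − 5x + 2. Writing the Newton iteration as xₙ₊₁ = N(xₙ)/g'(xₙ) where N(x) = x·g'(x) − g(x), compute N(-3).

g'(x) = −2x − 5.
N(x) = x·g'(x) − g(x) = x·(−2x − 5) − (−x^2 − 5x + 2) = −x^2 − 2.
N(-3) = −11.

−11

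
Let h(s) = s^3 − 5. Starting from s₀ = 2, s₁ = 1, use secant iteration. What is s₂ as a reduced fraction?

h(2) = 3, h(1) = −4. s₂ = 1 − (−4)·(1 − 2)/((−4) − 3) = 11/7.

11/7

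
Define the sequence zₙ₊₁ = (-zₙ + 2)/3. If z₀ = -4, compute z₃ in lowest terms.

z₁ = (-(-4) + 2)/3 = 2.
z₂ = (-2 + 2)/3 = 0.
z₃ = (-0 + 2)/3 = 2/3.

2/3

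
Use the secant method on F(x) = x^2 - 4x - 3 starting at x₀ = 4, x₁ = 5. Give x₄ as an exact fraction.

F(4) = -3, F(5) = 2. x₂ = 5 - 2·(5 - 4)/(2 - (-3)) = 23/5.
F(5) = 2, F(23/5) = -6/25. x₃ = (23/5) - (-6/25)·((23/5) - 5)/((-6/25) - 2) = 65/14.
F(23/5) = -6/25, F(65/14) = -3/196. x₄ = (65/14) - (-3/196)·((65/14) - (23/5))/((-3/196) - (-6/25)) = 1705/367.

1705/367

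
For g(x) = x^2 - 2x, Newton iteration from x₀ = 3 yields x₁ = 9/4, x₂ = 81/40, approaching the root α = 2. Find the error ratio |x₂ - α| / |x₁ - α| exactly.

x₁ - α = 9/4 - 2 = 1/4, so |x₁ - α| = 1/4.
x₂ - α = 81/40 - 2 = 1/40, so |x₂ - α| = 1/40.
Ratio = (1/40) / (1/4) = 1/10.

1/10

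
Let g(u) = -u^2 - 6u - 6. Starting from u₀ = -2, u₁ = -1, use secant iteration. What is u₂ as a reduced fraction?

-4/3

g(-2) = 2, g(-1) = -1. u₂ = (-1) - (-1)·((-1) - (-2))/((-1) - 2) = -4/3.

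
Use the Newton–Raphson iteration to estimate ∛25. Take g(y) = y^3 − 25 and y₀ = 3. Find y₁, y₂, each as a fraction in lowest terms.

g'(y) = 3y^2.
g(3) = 2, g'(3) = 27, so y₁ = 3 − 2/27 = 79/27.
g(79/27) = 964/19683, g'(79/27) = 6241/243, so y₂ = (79/27) − (964/19683)/(6241/243) = 1478153/505521.

y₁ = 79/27, y₂ = 1478153/505521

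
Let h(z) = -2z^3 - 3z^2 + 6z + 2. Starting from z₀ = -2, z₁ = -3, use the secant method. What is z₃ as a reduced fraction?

-15142/6107

h(-2) = -6, h(-3) = 11. z₂ = (-3) - 11·((-3) - (-2))/(11 - (-6)) = -40/17.
h(-3) = 11, h(-40/17) = -13134/4913. z₃ = (-40/17) - (-13134/4913)·((-40/17) - (-3))/((-13134/4913) - 11) = -15142/6107.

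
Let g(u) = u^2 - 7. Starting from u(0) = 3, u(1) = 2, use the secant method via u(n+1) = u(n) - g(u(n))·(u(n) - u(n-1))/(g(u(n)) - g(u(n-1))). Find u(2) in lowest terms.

g(3) = 2, g(2) = -3. u(2) = 2 - (-3)·(2 - 3)/((-3) - 2) = 13/5.

13/5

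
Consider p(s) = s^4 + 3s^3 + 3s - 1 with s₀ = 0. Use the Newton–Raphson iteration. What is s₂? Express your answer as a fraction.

p'(s) = 4s^3 + 9s^2 + 3.
p(0) = -1, p'(0) = 3, so s₁ = 0 - (-1)/3 = 1/3.
p(1/3) = 10/81, p'(1/3) = 112/27, so s₂ = (1/3) - (10/81)/(112/27) = 17/56.

17/56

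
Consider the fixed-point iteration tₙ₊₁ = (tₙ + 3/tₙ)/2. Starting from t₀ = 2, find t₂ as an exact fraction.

t₁ = (2 + 3/2)/2 = 7/4.
t₂ = (7/4 + 3/(7/4))/2 = 97/56.

97/56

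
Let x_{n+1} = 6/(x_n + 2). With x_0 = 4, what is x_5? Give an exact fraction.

x_1 = 6/(4 + 2) = 1.
x_2 = 6/(1 + 2) = 2.
x_3 = 6/(2 + 2) = 3/2.
x_4 = 6/(3/2 + 2) = 12/7.
x_5 = 6/(12/7 + 2) = 21/13.

21/13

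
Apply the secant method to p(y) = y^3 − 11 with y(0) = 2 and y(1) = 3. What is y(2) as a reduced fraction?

p(2) = −3, p(3) = 16. y(2) = 3 − 16·(3 − 2)/(16 − (−3)) = 41/19.

41/19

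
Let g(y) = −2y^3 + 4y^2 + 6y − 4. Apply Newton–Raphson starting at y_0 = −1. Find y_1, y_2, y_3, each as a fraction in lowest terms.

g'(y) = −6y^2 + 8y + 6.
g(−1) = −4, g'(−1) = −8, so y_1 = (−1) − (−4)/(−8) = −3/2.
g(−3/2) = 11/4, g'(−3/2) = −39/2, so y_2 = (−3/2) − (11/4)/(−39/2) = −53/39.
g(−53/39) = 15004/59319, g'(−53/39) = −2696/169, so y_3 = (−53/39) − (15004/59319)/(−2696/169) = −317747/236574.

y_1 = −3/2, y_2 = −53/39, y_3 = −317747/236574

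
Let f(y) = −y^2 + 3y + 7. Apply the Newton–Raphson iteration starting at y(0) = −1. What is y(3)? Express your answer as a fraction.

−225296/146165

f'(y) = −2y + 3.
f(−1) = 3, f'(−1) = 5, so y(1) = (−1) − 3/5 = −8/5.
f(−8/5) = −9/25, f'(−8/5) = 31/5, so y(2) = (−8/5) − (−9/25)/(31/5) = −239/155.
f(−239/155) = −81/24025, f'(−239/155) = 943/155, so y(3) = (−239/155) − (−81/24025)/(943/155) = −225296/146165.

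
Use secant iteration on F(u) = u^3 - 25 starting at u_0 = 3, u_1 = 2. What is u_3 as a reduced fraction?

F(3) = 2, F(2) = -17. u_2 = 2 - (-17)·(2 - 3)/((-17) - 2) = 55/19.
F(2) = -17, F(55/19) = -5100/6859. u_3 = (55/19) - (-5100/6859)·((55/19) - 2)/((-5100/6859) - (-17)) = 19255/6559.

19255/6559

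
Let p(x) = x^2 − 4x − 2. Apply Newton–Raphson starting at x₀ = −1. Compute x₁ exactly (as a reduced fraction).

p'(x) = 2x − 4.
p(−1) = 3, p'(−1) = −6, so x₁ = (−1) − 3/(−6) = −1/2.

−1/2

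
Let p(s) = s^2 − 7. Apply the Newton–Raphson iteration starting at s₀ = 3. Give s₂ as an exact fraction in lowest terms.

p'(s) = 2s.
p(3) = 2, p'(3) = 6, so s₁ = 3 − 2/6 = 8/3.
p(8/3) = 1/9, p'(8/3) = 16/3, so s₂ = (8/3) − (1/9)/(16/3) = 127/48.

127/48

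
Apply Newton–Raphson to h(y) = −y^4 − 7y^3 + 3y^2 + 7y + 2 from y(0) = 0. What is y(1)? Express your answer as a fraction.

h'(y) = −4y^3 − 21y^2 + 6y + 7.
h(0) = 2, h'(0) = 7, so y(1) = 0 − 2/7 = −2/7.

−2/7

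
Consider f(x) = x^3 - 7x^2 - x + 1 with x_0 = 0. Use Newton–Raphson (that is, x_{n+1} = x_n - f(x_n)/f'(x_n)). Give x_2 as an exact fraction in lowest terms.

f'(x) = 3x^2 - 14x - 1.
f(0) = 1, f'(0) = -1, so x_1 = 0 - 1/(-1) = 1.
f(1) = -6, f'(1) = -12, so x_2 = 1 - (-6)/(-12) = 1/2.

1/2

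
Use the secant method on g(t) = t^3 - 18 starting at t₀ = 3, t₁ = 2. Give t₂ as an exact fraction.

48/19

g(3) = 9, g(2) = -10. t₂ = 2 - (-10)·(2 - 3)/((-10) - 9) = 48/19.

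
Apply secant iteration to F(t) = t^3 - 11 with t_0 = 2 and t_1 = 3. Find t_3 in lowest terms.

F(2) = -3, F(3) = 16. t_2 = 3 - 16·(3 - 2)/(16 - (-3)) = 41/19.
F(3) = 16, F(41/19) = -6528/6859. t_3 = (41/19) - (-6528/6859)·((41/19) - 3)/((-6528/6859) - 16) = 16025/7267.

16025/7267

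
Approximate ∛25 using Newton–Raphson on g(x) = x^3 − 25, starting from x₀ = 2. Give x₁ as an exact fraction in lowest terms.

41/12

g'(x) = 3x^2.
g(2) = −17, g'(2) = 12, so x₁ = 2 − (−17)/12 = 41/12.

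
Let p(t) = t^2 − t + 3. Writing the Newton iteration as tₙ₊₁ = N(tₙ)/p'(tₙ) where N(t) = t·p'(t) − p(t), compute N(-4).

13

p'(t) = 2t − 1.
N(t) = t·p'(t) − p(t) = t·(2t − 1) − (t^2 − t + 3) = t^2 − 3.
N(-4) = 13.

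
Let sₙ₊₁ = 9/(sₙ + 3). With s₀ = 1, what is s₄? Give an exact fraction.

s₁ = 9/(1 + 3) = 9/4.
s₂ = 9/(9/4 + 3) = 12/7.
s₃ = 9/(12/7 + 3) = 21/11.
s₄ = 9/(21/11 + 3) = 11/6.

11/6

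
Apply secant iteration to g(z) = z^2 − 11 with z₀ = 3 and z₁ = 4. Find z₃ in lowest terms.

g(3) = −2, g(4) = 5. z₂ = 4 − 5·(4 − 3)/(5 − (−2)) = 23/7.
g(4) = 5, g(23/7) = −10/49. z₃ = (23/7) − (−10/49)·((23/7) − 4)/((−10/49) − 5) = 169/51.

169/51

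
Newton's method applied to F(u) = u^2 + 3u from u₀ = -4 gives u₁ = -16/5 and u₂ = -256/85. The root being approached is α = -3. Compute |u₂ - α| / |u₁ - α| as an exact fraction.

u₁ - α = -16/5 - (-3) = -16/5 + 3 = -1/5, so |u₁ - α| = 1/5.
u₂ - α = -256/85 - (-3) = -256/85 + 3 = -1/85, so |u₂ - α| = 1/85.
Ratio = (1/85) / (1/5) = 1/17.

1/17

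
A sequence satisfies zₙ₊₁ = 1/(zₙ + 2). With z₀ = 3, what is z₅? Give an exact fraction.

z₁ = 1/(3 + 2) = 1/5.
z₂ = 1/(1/5 + 2) = 5/11.
z₃ = 1/(5/11 + 2) = 11/27.
z₄ = 1/(11/27 + 2) = 27/65.
z₅ = 1/(27/65 + 2) = 65/157.

65/157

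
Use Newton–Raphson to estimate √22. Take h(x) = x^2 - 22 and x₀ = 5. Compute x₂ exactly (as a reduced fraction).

4409/940

h'(x) = 2x.
h(5) = 3, h'(5) = 10, so x₁ = 5 - 3/10 = 47/10.
h(47/10) = 9/100, h'(47/10) = 47/5, so x₂ = (47/10) - (9/100)/(47/5) = 4409/940.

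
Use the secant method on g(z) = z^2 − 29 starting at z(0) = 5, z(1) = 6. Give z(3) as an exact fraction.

673/125

g(5) = −4, g(6) = 7. z(2) = 6 − 7·(6 − 5)/(7 − (−4)) = 59/11.
g(6) = 7, g(59/11) = −28/121. z(3) = (59/11) − (−28/121)·((59/11) − 6)/((−28/121) − 7) = 673/125.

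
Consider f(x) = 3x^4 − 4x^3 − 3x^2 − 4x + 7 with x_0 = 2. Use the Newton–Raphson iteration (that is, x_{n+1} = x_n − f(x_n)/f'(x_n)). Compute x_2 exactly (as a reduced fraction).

f'(x) = 12x^3 − 12x^2 − 6x − 4.
f(2) = 3, f'(2) = 32, so x_1 = 2 − 3/32 = 61/32.
f(61/32) = 397683/1048576, f'(61/32) = 197263/8192, so x_2 = (61/32) − (397683/1048576)/(197263/8192) = 4339499/2295424.

4339499/2295424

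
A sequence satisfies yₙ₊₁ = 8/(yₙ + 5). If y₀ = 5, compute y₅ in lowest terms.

9256/7265

y₁ = 8/(5 + 5) = 4/5.
y₂ = 8/(4/5 + 5) = 40/29.
y₃ = 8/(40/29 + 5) = 232/185.
y₄ = 8/(232/185 + 5) = 1480/1157.
y₅ = 8/(1480/1157 + 5) = 9256/7265.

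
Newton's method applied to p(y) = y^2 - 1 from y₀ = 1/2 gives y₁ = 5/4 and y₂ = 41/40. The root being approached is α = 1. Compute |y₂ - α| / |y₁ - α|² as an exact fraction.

y₁ - α = 5/4 - 1 = 1/4, so |y₁ - α| = 1/4.
y₂ - α = 41/40 - 1 = 1/40, so |y₂ - α| = 1/40.
|y₁ - α|² = 1/16.
Ratio = (1/40) / (1/16) = 2/5.

2/5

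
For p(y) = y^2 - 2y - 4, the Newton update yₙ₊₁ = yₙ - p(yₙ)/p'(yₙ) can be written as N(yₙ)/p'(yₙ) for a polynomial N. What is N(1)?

5

p'(y) = 2y - 2.
N(y) = y·p'(y) - p(y) = y·(2y - 2) - (y^2 - 2y - 4) = y^2 + 4.
N(1) = 5.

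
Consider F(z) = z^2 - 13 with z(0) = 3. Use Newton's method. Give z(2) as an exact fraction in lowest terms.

F'(z) = 2z.
F(3) = -4, F'(3) = 6, so z(1) = 3 - (-4)/6 = 11/3.
F(11/3) = 4/9, F'(11/3) = 22/3, so z(2) = (11/3) - (4/9)/(22/3) = 119/33.

119/33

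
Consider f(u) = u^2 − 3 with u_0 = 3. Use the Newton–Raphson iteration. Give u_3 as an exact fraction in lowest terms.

f'(u) = 2u.
f(3) = 6, f'(3) = 6, so u_1 = 3 − 6/6 = 2.
f(2) = 1, f'(2) = 4, so u_2 = 2 − 1/4 = 7/4.
f(7/4) = 1/16, f'(7/4) = 7/2, so u_3 = (7/4) − (1/16)/(7/2) = 97/56.

97/56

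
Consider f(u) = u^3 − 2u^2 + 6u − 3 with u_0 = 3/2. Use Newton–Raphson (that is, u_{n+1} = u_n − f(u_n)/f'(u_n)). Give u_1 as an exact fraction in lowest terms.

f'(u) = 3u^2 − 4u + 6.
f(3/2) = 39/8, f'(3/2) = 27/4, so u_1 = (3/2) − (39/8)/(27/4) = 7/9.

7/9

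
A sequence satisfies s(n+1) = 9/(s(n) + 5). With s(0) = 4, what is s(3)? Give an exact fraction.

18/13

s(1) = 9/(4 + 5) = 1.
s(2) = 9/(1 + 5) = 3/2.
s(3) = 9/(3/2 + 5) = 18/13.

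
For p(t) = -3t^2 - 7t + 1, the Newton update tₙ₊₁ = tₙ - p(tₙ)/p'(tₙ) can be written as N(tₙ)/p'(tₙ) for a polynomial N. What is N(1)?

-4

p'(t) = -6t - 7.
N(t) = t·p'(t) - p(t) = t·(-6t - 7) - (-3t^2 - 7t + 1) = -3t^2 - 1.
N(1) = -4.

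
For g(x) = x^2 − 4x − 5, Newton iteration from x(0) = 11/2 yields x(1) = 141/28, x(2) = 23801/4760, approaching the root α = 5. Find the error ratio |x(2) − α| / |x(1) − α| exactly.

x(1) − α = 141/28 − 5 = 1/28, so |x(1) − α| = 1/28.
x(2) − α = 23801/4760 − 5 = 1/4760, so |x(2) − α| = 1/4760.
Ratio = (1/4760) / (1/28) = 1/170.

1/170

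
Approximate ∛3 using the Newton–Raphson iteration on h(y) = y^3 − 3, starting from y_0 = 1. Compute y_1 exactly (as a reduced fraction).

5/3

h'(y) = 3y^2.
h(1) = −2, h'(1) = 3, so y_1 = 1 − (−2)/3 = 5/3.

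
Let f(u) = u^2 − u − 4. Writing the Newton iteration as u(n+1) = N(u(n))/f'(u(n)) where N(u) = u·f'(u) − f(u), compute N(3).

f'(u) = 2u − 1.
N(u) = u·f'(u) − f(u) = u·(2u − 1) − (u^2 − u − 4) = u^2 + 4.
N(3) = 13.

13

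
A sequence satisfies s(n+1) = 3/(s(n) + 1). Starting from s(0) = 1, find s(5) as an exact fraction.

78/59

s(1) = 3/(1 + 1) = 3/2.
s(2) = 3/(3/2 + 1) = 6/5.
s(3) = 3/(6/5 + 1) = 15/11.
s(4) = 3/(15/11 + 1) = 33/26.
s(5) = 3/(33/26 + 1) = 78/59.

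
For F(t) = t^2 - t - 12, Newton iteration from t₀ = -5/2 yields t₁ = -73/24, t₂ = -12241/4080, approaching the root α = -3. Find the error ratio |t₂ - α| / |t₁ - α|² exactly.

12/85

t₁ - α = -73/24 - (-3) = -73/24 + 3 = -1/24, so |t₁ - α| = 1/24.
t₂ - α = -12241/4080 - (-3) = -12241/4080 + 3 = -1/4080, so |t₂ - α| = 1/4080.
|t₁ - α|² = 1/576.
Ratio = (1/4080) / (1/576) = 12/85.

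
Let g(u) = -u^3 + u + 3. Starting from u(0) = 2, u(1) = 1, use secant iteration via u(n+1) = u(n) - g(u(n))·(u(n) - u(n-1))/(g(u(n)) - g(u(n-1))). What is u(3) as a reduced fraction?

9/5

g(2) = -3, g(1) = 3. u(2) = 1 - 3·(1 - 2)/(3 - (-3)) = 3/2.
g(1) = 3, g(3/2) = 9/8. u(3) = (3/2) - (9/8)·((3/2) - 1)/((9/8) - 3) = 9/5.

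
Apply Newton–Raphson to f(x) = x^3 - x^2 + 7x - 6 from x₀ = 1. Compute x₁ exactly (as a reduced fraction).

f'(x) = 3x^2 - 2x + 7.
f(1) = 1, f'(1) = 8, so x₁ = 1 - 1/8 = 7/8.

7/8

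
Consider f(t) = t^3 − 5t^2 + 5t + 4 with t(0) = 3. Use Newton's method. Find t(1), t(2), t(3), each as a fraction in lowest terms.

t(1) = 5/2, t(2) = 16/5, t(3) = 1292/465

f'(t) = 3t^2 − 10t + 5.
f(3) = 1, f'(3) = 2, so t(1) = 3 − 1/2 = 5/2.
f(5/2) = 7/8, f'(5/2) = −5/4, so t(2) = (5/2) − (7/8)/(−5/4) = 16/5.
f(16/5) = 196/125, f'(16/5) = 93/25, so t(3) = (16/5) − (196/125)/(93/25) = 1292/465.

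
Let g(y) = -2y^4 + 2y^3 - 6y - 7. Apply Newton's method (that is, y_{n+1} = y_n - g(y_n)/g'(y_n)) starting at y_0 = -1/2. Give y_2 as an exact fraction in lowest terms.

g'(y) = -8y^3 + 6y^2 - 6.
g(-1/2) = -35/8, g'(-1/2) = -7/2, so y_1 = (-1/2) - (-35/8)/(-7/2) = -7/4.
g(-7/4) = -3325/128, g'(-7/4) = 221/4, so y_2 = (-7/4) - (-3325/128)/(221/4) = -9051/7072.

-9051/7072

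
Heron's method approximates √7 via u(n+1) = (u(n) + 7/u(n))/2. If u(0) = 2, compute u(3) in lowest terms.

108497/41008

u(1) = (2 + 7/2)/2 = 11/4.
u(2) = (11/4 + 7/(11/4))/2 = 233/88.
u(3) = (233/88 + 7/(233/88))/2 = 108497/41008.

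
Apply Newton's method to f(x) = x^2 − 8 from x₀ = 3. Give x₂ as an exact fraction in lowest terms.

577/204

f'(x) = 2x.
f(3) = 1, f'(3) = 6, so x₁ = 3 − 1/6 = 17/6.
f(17/6) = 1/36, f'(17/6) = 17/3, so x₂ = (17/6) − (1/36)/(17/3) = 577/204.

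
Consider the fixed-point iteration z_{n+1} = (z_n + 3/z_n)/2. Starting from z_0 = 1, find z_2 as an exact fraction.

7/4

z_1 = (1 + 3/1)/2 = 2.
z_2 = (2 + 3/2)/2 = 7/4.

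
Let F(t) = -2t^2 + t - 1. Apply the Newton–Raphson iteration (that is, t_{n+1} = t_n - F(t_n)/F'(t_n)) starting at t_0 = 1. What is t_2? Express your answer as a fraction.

-7/3

F'(t) = -4t + 1.
F(1) = -2, F'(1) = -3, so t_1 = 1 - (-2)/(-3) = 1/3.
F(1/3) = -8/9, F'(1/3) = -1/3, so t_2 = (1/3) - (-8/9)/(-1/3) = -7/3.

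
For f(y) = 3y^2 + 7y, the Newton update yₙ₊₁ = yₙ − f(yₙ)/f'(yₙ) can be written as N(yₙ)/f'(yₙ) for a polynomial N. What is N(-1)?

3

f'(y) = 6y + 7.
N(y) = y·f'(y) − f(y) = y·(6y + 7) − (3y^2 + 7y) = 3y^2.
N(-1) = 3.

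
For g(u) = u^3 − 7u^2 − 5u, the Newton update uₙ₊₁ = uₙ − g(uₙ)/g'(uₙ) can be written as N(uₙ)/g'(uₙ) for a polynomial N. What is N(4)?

16

g'(u) = 3u^2 − 14u − 5.
N(u) = u·g'(u) − g(u) = u·(3u^2 − 14u − 5) − (u^3 − 7u^2 − 5u) = 2u^3 − 7u^2.
N(4) = 16.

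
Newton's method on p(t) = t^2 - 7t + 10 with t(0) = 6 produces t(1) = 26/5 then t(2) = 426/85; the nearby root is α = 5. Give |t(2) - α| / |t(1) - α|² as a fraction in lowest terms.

t(1) - α = 26/5 - 5 = 1/5, so |t(1) - α| = 1/5.
t(2) - α = 426/85 - 5 = 1/85, so |t(2) - α| = 1/85.
|t(1) - α|² = 1/25.
Ratio = (1/85) / (1/25) = 5/17.

5/17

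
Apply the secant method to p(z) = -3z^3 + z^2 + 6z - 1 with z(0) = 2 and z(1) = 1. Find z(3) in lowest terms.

33/17

p(2) = -9, p(1) = 3. z(2) = 1 - 3·(1 - 2)/(3 - (-9)) = 5/4.
p(1) = 3, p(5/4) = 141/64. z(3) = (5/4) - (141/64)·((5/4) - 1)/((141/64) - 3) = 33/17.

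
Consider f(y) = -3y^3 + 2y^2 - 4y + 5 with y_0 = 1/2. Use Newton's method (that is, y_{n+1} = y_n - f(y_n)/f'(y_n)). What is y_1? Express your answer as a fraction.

f'(y) = -9y^2 + 4y - 4.
f(1/2) = 25/8, f'(1/2) = -17/4, so y_1 = (1/2) - (25/8)/(-17/4) = 21/17.

21/17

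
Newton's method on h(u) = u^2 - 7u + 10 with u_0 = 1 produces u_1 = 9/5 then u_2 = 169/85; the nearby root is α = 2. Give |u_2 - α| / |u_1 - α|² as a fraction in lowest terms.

5/17

u_1 - α = 9/5 - 2 = -1/5, so |u_1 - α| = 1/5.
u_2 - α = 169/85 - 2 = -1/85, so |u_2 - α| = 1/85.
|u_1 - α|² = 1/25.
Ratio = (1/85) / (1/25) = 5/17.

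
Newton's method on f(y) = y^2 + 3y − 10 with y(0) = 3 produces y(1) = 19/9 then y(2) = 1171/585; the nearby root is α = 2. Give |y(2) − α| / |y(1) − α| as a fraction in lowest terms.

1/65

y(1) − α = 19/9 − 2 = 1/9, so |y(1) − α| = 1/9.
y(2) − α = 1171/585 − 2 = 1/585, so |y(2) − α| = 1/585.
Ratio = (1/585) / (1/9) = 1/65.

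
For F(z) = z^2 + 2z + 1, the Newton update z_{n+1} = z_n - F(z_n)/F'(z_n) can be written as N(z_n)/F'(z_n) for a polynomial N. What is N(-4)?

F'(z) = 2z + 2.
N(z) = z·F'(z) - F(z) = z·(2z + 2) - (z^2 + 2z + 1) = z^2 - 1.
N(-4) = 15.

15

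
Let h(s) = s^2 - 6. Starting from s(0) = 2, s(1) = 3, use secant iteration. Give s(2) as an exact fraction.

12/5

h(2) = -2, h(3) = 3. s(2) = 3 - 3·(3 - 2)/(3 - (-2)) = 12/5.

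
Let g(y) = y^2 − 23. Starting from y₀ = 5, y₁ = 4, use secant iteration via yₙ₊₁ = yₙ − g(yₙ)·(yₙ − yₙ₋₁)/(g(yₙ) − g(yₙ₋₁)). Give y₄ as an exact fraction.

g(5) = 2, g(4) = −7. y₂ = 4 − (−7)·(4 − 5)/((−7) − 2) = 43/9.
g(4) = −7, g(43/9) = −14/81. y₃ = (43/9) − (−14/81)·((43/9) − 4)/((−14/81) − (−7)) = 379/79.
g(43/9) = −14/81, g(379/79) = 98/6241. y₄ = (379/79) − (98/6241)·((379/79) − (43/9))/((98/6241) − (−14/81)) = 16325/3404.

16325/3404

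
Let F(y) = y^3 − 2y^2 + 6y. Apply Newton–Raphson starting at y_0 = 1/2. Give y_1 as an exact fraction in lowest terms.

F'(y) = 3y^2 − 4y + 6.
F(1/2) = 21/8, F'(1/2) = 19/4, so y_1 = (1/2) − (21/8)/(19/4) = −1/19.

−1/19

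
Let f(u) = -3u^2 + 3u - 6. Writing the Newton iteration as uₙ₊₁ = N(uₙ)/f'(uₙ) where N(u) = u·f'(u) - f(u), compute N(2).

f'(u) = -6u + 3.
N(u) = u·f'(u) - f(u) = u·(-6u + 3) - (-3u^2 + 3u - 6) = -3u^2 + 6.
N(2) = -6.

-6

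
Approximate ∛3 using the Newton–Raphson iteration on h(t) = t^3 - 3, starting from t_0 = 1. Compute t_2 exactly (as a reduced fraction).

331/225

h'(t) = 3t^2.
h(1) = -2, h'(1) = 3, so t_1 = 1 - (-2)/3 = 5/3.
h(5/3) = 44/27, h'(5/3) = 25/3, so t_2 = (5/3) - (44/27)/(25/3) = 331/225.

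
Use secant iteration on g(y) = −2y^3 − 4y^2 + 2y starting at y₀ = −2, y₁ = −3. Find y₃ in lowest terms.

g(−2) = −4, g(−3) = 12. y₂ = (−3) − 12·((−3) − (−2))/(12 − (−4)) = −9/4.
g(−3) = 12, g(−9/4) = −63/32. y₃ = (−9/4) − (−63/32)·((−9/4) − (−3))/((−63/32) − 12) = −351/149.

−351/149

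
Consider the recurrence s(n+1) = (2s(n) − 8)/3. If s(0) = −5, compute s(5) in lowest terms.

s(1) = (2·(−5) − 8)/3 = −6.
s(2) = (2·(−6) − 8)/3 = −20/3.
s(3) = (2·(−20/3) − 8)/3 = −64/9.
s(4) = (2·(−64/9) − 8)/3 = −200/27.
s(5) = (2·(−200/27) − 8)/3 = −616/81.

−616/81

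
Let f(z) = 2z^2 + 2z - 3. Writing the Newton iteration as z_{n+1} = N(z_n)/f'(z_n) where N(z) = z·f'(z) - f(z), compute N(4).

35

f'(z) = 4z + 2.
N(z) = z·f'(z) - f(z) = z·(4z + 2) - (2z^2 + 2z - 3) = 2z^2 + 3.
N(4) = 35.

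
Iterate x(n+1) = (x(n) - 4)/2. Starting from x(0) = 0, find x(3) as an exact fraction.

x(1) = (0 - 4)/2 = -2.
x(2) = ((-2) - 4)/2 = -3.
x(3) = ((-3) - 4)/2 = -7/2.

-7/2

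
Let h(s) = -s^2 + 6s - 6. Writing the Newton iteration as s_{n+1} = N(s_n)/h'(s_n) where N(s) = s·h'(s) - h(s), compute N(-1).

h'(s) = -2s + 6.
N(s) = s·h'(s) - h(s) = s·(-2s + 6) - (-s^2 + 6s - 6) = -s^2 + 6.
N(-1) = 5.

5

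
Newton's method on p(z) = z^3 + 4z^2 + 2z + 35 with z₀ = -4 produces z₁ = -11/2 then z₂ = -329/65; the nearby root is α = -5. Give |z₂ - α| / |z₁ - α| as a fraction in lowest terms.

8/65

z₁ - α = -11/2 - (-5) = -11/2 + 5 = -1/2, so |z₁ - α| = 1/2.
z₂ - α = -329/65 - (-5) = -329/65 + 5 = -4/65, so |z₂ - α| = 4/65.
Ratio = (4/65) / (1/2) = 8/65.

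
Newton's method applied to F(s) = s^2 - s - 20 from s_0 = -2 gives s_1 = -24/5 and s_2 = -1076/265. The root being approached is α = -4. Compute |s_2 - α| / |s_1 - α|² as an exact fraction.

s_1 - α = -24/5 - (-4) = -24/5 + 4 = -4/5, so |s_1 - α| = 4/5.
s_2 - α = -1076/265 - (-4) = -1076/265 + 4 = -16/265, so |s_2 - α| = 16/265.
|s_1 - α|² = 16/25.
Ratio = (16/265) / (16/25) = 5/53.

5/53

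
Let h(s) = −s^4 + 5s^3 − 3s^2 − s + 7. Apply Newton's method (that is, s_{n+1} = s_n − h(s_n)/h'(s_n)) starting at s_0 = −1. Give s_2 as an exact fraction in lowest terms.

−2332049/2438176

h'(s) = −4s^3 + 15s^2 − 6s − 1.
h(−1) = −1, h'(−1) = 24, so s_1 = (−1) − (−1)/24 = −23/24.
h(−23/24) = −13609/331776, h'(−23/24) = 76193/3456, so s_2 = (−23/24) − (−13609/331776)/(76193/3456) = −2332049/2438176.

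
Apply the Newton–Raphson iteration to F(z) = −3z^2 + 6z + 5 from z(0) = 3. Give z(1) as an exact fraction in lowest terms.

F'(z) = −6z + 6.
F(3) = −4, F'(3) = −12, so z(1) = 3 − (−4)/(−12) = 8/3.

8/3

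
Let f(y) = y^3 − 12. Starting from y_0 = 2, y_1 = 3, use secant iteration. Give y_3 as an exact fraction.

5602/2469

f(2) = −4, f(3) = 15. y_2 = 3 − 15·(3 − 2)/(15 − (−4)) = 42/19.
f(3) = 15, f(42/19) = −8220/6859. y_3 = (42/19) − (−8220/6859)·((42/19) − 3)/((−8220/6859) − 15) = 5602/2469.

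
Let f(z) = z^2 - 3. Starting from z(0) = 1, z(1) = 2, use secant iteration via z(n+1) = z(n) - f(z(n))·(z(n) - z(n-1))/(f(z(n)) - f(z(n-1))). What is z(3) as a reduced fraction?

19/11

f(1) = -2, f(2) = 1. z(2) = 2 - 1·(2 - 1)/(1 - (-2)) = 5/3.
f(2) = 1, f(5/3) = -2/9. z(3) = (5/3) - (-2/9)·((5/3) - 2)/((-2/9) - 1) = 19/11.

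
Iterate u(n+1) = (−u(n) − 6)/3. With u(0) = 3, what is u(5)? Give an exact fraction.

−41/27

u(1) = (−3 − 6)/3 = −3.
u(2) = (−(−3) − 6)/3 = −1.
u(3) = (−(−1) − 6)/3 = −5/3.
u(4) = (−(−5/3) − 6)/3 = −13/9.
u(5) = (−(−13/9) − 6)/3 = −41/27.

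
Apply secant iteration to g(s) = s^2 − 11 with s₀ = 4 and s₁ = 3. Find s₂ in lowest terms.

23/7

g(4) = 5, g(3) = −2. s₂ = 3 − (−2)·(3 − 4)/((−2) − 5) = 23/7.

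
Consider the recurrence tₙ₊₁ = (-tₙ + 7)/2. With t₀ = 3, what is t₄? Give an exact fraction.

t₁ = (-3 + 7)/2 = 2.
t₂ = (-2 + 7)/2 = 5/2.
t₃ = (-(5/2) + 7)/2 = 9/4.
t₄ = (-(9/4) + 7)/2 = 19/8.

19/8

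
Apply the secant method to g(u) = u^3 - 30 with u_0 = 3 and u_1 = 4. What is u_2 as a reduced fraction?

g(3) = -3, g(4) = 34. u_2 = 4 - 34·(4 - 3)/(34 - (-3)) = 114/37.

114/37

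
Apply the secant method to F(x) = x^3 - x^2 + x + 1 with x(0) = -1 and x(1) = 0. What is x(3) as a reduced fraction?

F(-1) = -2, F(0) = 1. x(2) = 0 - 1·(0 - (-1))/(1 - (-2)) = -1/3.
F(0) = 1, F(-1/3) = 14/27. x(3) = (-1/3) - (14/27)·((-1/3) - 0)/((14/27) - 1) = -9/13.

-9/13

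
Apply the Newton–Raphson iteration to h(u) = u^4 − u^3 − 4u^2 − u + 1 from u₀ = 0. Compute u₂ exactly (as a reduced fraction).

h'(u) = 4u^3 − 3u^2 − 8u − 1.
h(0) = 1, h'(0) = −1, so u₁ = 0 − 1/(−1) = 1.
h(1) = −4, h'(1) = −8, so u₂ = 1 − (−4)/(−8) = 1/2.

1/2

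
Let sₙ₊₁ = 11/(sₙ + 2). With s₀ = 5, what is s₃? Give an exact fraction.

275/127

s₁ = 11/(5 + 2) = 11/7.
s₂ = 11/(11/7 + 2) = 77/25.
s₃ = 11/(77/25 + 2) = 275/127.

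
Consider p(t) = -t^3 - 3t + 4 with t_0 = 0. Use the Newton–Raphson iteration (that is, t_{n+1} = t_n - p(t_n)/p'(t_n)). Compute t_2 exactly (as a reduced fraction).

236/225

p'(t) = -3t^2 - 3.
p(0) = 4, p'(0) = -3, so t_1 = 0 - 4/(-3) = 4/3.
p(4/3) = -64/27, p'(4/3) = -25/3, so t_2 = (4/3) - (-64/27)/(-25/3) = 236/225.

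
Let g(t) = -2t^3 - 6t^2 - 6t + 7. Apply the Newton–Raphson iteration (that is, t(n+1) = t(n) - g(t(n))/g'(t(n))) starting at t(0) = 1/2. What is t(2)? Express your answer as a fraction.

293/450

g'(t) = -6t^2 - 12t - 6.
g(1/2) = 9/4, g'(1/2) = -27/2, so t(1) = (1/2) - (9/4)/(-27/2) = 2/3.
g(2/3) = -7/27, g'(2/3) = -50/3, so t(2) = (2/3) - (-7/27)/(-50/3) = 293/450.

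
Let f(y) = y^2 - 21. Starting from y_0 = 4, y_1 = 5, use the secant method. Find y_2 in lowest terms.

41/9

f(4) = -5, f(5) = 4. y_2 = 5 - 4·(5 - 4)/(4 - (-5)) = 41/9.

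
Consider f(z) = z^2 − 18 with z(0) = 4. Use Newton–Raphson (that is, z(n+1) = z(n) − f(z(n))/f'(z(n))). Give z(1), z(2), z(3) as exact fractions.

f'(z) = 2z.
f(4) = −2, f'(4) = 8, so z(1) = 4 − (−2)/8 = 17/4.
f(17/4) = 1/16, f'(17/4) = 17/2, so z(2) = (17/4) − (1/16)/(17/2) = 577/136.
f(577/136) = 1/18496, f'(577/136) = 577/68, so z(3) = (577/136) − (1/18496)/(577/68) = 665857/156944.

z(1) = 17/4, z(2) = 577/136, z(3) = 665857/156944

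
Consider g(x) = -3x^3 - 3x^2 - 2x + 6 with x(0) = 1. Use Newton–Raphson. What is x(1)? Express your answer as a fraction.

15/17

g'(x) = -9x^2 - 6x - 2.
g(1) = -2, g'(1) = -17, so x(1) = 1 - (-2)/(-17) = 15/17.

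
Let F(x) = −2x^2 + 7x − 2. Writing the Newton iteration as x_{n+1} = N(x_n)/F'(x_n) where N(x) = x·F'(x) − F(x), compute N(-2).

F'(x) = −4x + 7.
N(x) = x·F'(x) − F(x) = x·(−4x + 7) − (−2x^2 + 7x − 2) = −2x^2 + 2.
N(-2) = −6.

−6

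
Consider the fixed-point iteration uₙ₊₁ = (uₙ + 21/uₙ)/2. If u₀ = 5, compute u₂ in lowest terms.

527/115

u₁ = (5 + 21/5)/2 = 23/5.
u₂ = (23/5 + 21/(23/5))/2 = 527/115.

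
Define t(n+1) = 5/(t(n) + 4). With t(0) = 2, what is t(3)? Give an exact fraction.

145/146

t(1) = 5/(2 + 4) = 5/6.
t(2) = 5/(5/6 + 4) = 30/29.
t(3) = 5/(30/29 + 4) = 145/146.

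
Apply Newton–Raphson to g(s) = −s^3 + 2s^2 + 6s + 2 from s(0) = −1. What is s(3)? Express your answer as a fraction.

g'(s) = −3s^2 + 4s + 6.
g(−1) = −1, g'(−1) = −1, so s(1) = (−1) − (−1)/(−1) = −2.
g(−2) = 6, g'(−2) = −14, so s(2) = (−2) − 6/(−14) = −11/7.
g(−11/7) = 477/343, g'(−11/7) = −377/49, so s(3) = (−11/7) − (477/343)/(−377/49) = −3670/2639.

−3670/2639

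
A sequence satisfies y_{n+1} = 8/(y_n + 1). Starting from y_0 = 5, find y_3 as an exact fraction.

56/31

y_1 = 8/(5 + 1) = 4/3.
y_2 = 8/(4/3 + 1) = 24/7.
y_3 = 8/(24/7 + 1) = 56/31.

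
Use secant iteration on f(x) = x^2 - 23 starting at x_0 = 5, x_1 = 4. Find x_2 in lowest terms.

f(5) = 2, f(4) = -7. x_2 = 4 - (-7)·(4 - 5)/((-7) - 2) = 43/9.

43/9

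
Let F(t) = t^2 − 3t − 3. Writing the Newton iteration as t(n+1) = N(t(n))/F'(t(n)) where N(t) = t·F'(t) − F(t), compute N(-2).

7

F'(t) = 2t − 3.
N(t) = t·F'(t) − F(t) = t·(2t − 3) − (t^2 − 3t − 3) = t^2 + 3.
N(-2) = 7.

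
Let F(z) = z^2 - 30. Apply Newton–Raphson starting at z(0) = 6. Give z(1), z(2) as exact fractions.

z(1) = 11/2, z(2) = 241/44

F'(z) = 2z.
F(6) = 6, F'(6) = 12, so z(1) = 6 - 6/12 = 11/2.
F(11/2) = 1/4, F'(11/2) = 11, so z(2) = (11/2) - (1/4)/11 = 241/44.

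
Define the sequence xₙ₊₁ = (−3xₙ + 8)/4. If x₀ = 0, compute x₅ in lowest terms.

x₁ = (−3·0 + 8)/4 = 2.
x₂ = (−3·2 + 8)/4 = 1/2.
x₃ = (−3·(1/2) + 8)/4 = 13/8.
x₄ = (−3·(13/8) + 8)/4 = 25/32.
x₅ = (−3·(25/32) + 8)/4 = 181/128.

181/128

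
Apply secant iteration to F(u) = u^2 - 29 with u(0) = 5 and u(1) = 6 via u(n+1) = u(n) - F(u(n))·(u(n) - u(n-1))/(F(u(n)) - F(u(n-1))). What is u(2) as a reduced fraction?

F(5) = -4, F(6) = 7. u(2) = 6 - 7·(6 - 5)/(7 - (-4)) = 59/11.

59/11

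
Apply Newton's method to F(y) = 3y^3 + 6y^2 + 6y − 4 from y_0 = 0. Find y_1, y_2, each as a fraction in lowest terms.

y_1 = 2/3, y_2 = 38/81

F'(y) = 9y^2 + 12y + 6.
F(0) = −4, F'(0) = 6, so y_1 = 0 − (−4)/6 = 2/3.
F(2/3) = 32/9, F'(2/3) = 18, so y_2 = (2/3) − (32/9)/18 = 38/81.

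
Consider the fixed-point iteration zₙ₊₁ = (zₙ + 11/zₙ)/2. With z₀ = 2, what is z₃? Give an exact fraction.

z₁ = (2 + 11/2)/2 = 15/4.
z₂ = (15/4 + 11/(15/4))/2 = 401/120.
z₃ = (401/120 + 11/(401/120))/2 = 319201/96240.

319201/96240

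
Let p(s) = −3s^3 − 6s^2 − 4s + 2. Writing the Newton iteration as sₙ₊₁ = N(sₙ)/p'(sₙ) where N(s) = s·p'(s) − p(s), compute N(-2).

p'(s) = −9s^2 − 12s − 4.
N(s) = s·p'(s) − p(s) = s·(−9s^2 − 12s − 4) − (−3s^3 − 6s^2 − 4s + 2) = −6s^3 − 6s^2 − 2.
N(-2) = 22.

22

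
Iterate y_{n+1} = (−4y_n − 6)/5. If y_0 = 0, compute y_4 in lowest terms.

−246/625

y_1 = (−4·0 − 6)/5 = −6/5.
y_2 = (−4·(−6/5) − 6)/5 = −6/25.
y_3 = (−4·(−6/25) − 6)/5 = −126/125.
y_4 = (−4·(−126/125) − 6)/5 = −246/625.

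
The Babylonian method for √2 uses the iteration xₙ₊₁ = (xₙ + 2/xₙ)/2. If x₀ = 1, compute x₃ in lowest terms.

577/408

x₁ = (1 + 2/1)/2 = 3/2.
x₂ = (3/2 + 2/(3/2))/2 = 17/12.
x₃ = (17/12 + 2/(17/12))/2 = 577/408.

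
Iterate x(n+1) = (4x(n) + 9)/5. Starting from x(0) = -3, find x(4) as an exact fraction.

2553/625

x(1) = (4·(-3) + 9)/5 = -3/5.
x(2) = (4·(-3/5) + 9)/5 = 33/25.
x(3) = (4·(33/25) + 9)/5 = 357/125.
x(4) = (4·(357/125) + 9)/5 = 2553/625.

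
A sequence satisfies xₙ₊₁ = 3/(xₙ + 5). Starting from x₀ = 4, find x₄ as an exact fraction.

267/493

x₁ = 3/(4 + 5) = 1/3.
x₂ = 3/(1/3 + 5) = 9/16.
x₃ = 3/(9/16 + 5) = 48/89.
x₄ = 3/(48/89 + 5) = 267/493.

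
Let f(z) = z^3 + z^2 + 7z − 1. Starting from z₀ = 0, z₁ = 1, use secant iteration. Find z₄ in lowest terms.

f(0) = −1, f(1) = 8. z₂ = 1 − 8·(1 − 0)/(8 − (−1)) = 1/9.
f(1) = 8, f(1/9) = −152/729. z₃ = (1/9) − (−152/729)·((1/9) − 1)/((−152/729) − 8) = 25/187.
f(1/9) = −152/729, f(25/187) = −287128/6539203. z₄ = (25/187) − (−287128/6539203)·((25/187) − (1/9))/((−287128/6539203) − (−152/729)) = 360608/2581061.

360608/2581061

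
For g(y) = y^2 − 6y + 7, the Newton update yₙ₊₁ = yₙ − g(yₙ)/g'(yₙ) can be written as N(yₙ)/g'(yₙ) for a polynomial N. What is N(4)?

9

g'(y) = 2y − 6.
N(y) = y·g'(y) − g(y) = y·(2y − 6) − (y^2 − 6y + 7) = y^2 − 7.
N(4) = 9.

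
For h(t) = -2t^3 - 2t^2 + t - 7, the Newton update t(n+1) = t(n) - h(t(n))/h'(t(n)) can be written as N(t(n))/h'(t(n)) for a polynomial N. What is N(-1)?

h'(t) = -6t^2 - 4t + 1.
N(t) = t·h'(t) - h(t) = t·(-6t^2 - 4t + 1) - (-2t^3 - 2t^2 + t - 7) = -4t^3 - 2t^2 + 7.
N(-1) = 9.

9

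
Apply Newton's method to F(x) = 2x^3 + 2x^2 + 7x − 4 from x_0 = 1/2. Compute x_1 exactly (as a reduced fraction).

F'(x) = 6x^2 + 4x + 7.
F(1/2) = 1/4, F'(1/2) = 21/2, so x_1 = (1/2) − (1/4)/(21/2) = 10/21.

10/21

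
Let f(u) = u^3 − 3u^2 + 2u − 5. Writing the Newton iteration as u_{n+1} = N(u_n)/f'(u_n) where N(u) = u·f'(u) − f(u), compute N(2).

f'(u) = 3u^2 − 6u + 2.
N(u) = u·f'(u) − f(u) = u·(3u^2 − 6u + 2) − (u^3 − 3u^2 + 2u − 5) = 2u^3 − 3u^2 + 5.
N(2) = 9.

9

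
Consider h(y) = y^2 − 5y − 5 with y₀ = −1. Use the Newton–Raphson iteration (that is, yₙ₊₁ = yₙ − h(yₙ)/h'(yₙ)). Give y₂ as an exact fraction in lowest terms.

h'(y) = 2y − 5.
h(−1) = 1, h'(−1) = −7, so y₁ = (−1) − 1/(−7) = −6/7.
h(−6/7) = 1/49, h'(−6/7) = −47/7, so y₂ = (−6/7) − (1/49)/(−47/7) = −281/329.

−281/329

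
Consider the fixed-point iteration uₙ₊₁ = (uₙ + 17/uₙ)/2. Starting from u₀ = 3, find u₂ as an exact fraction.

161/39

u₁ = (3 + 17/3)/2 = 13/3.
u₂ = (13/3 + 17/(13/3))/2 = 161/39.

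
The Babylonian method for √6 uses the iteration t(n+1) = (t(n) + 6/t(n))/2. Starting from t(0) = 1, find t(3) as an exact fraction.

t(1) = (1 + 6/1)/2 = 7/2.
t(2) = (7/2 + 6/(7/2))/2 = 73/28.
t(3) = (73/28 + 6/(73/28))/2 = 10033/4088.

10033/4088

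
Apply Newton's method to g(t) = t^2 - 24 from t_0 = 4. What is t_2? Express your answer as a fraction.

g'(t) = 2t.
g(4) = -8, g'(4) = 8, so t_1 = 4 - (-8)/8 = 5.
g(5) = 1, g'(5) = 10, so t_2 = 5 - 1/10 = 49/10.

49/10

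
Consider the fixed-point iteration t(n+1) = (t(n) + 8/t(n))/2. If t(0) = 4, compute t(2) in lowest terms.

17/6

t(1) = (4 + 8/4)/2 = 3.
t(2) = (3 + 8/3)/2 = 17/6.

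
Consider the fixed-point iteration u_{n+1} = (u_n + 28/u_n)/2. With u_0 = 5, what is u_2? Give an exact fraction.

u_1 = (5 + 28/5)/2 = 53/10.
u_2 = (53/10 + 28/(53/10))/2 = 5609/1060.

5609/1060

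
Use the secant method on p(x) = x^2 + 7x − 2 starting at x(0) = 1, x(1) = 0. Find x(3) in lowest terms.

8/29

p(1) = 6, p(0) = −2. x(2) = 0 − (−2)·(0 − 1)/((−2) − 6) = 1/4.
p(0) = −2, p(1/4) = −3/16. x(3) = (1/4) − (−3/16)·((1/4) − 0)/((−3/16) − (−2)) = 8/29.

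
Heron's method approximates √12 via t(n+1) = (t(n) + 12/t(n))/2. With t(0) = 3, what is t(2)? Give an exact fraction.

t(1) = (3 + 12/3)/2 = 7/2.
t(2) = (7/2 + 12/(7/2))/2 = 97/28.

97/28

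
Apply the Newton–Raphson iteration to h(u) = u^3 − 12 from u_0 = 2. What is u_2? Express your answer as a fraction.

h'(u) = 3u^2.
h(2) = −4, h'(2) = 12, so u_1 = 2 − (−4)/12 = 7/3.
h(7/3) = 19/27, h'(7/3) = 49/3, so u_2 = (7/3) − (19/27)/(49/3) = 1010/441.

1010/441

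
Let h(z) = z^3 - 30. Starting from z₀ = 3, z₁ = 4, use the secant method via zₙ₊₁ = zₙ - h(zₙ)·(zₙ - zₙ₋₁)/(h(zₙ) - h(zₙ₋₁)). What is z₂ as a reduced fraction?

h(3) = -3, h(4) = 34. z₂ = 4 - 34·(4 - 3)/(34 - (-3)) = 114/37.

114/37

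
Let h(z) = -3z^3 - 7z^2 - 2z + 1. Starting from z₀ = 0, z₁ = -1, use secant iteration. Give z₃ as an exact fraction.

-9/13

h(0) = 1, h(-1) = -1. z₂ = (-1) - (-1)·((-1) - 0)/((-1) - 1) = -1/2.
h(-1) = -1, h(-1/2) = 5/8. z₃ = (-1/2) - (5/8)·((-1/2) - (-1))/((5/8) - (-1)) = -9/13.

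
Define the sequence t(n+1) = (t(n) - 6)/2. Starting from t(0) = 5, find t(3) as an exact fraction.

t(1) = (5 - 6)/2 = -1/2.
t(2) = ((-1/2) - 6)/2 = -13/4.
t(3) = ((-13/4) - 6)/2 = -37/8.

-37/8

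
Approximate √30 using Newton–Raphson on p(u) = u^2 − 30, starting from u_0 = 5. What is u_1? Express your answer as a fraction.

p'(u) = 2u.
p(5) = −5, p'(5) = 10, so u_1 = 5 − (−5)/10 = 11/2.

11/2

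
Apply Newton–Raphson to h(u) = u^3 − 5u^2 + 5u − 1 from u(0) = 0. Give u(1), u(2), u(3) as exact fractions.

u(1) = 1/5, u(2) = 17/65, u(3) = 95263/355615

h'(u) = 3u^2 − 10u + 5.
h(0) = −1, h'(0) = 5, so u(1) = 0 − (−1)/5 = 1/5.
h(1/5) = −24/125, h'(1/5) = 78/25, so u(2) = (1/5) − (−24/125)/(78/25) = 17/65.
h(17/65) = −4512/274625, h'(17/65) = 10942/4225, so u(3) = (17/65) − (−4512/274625)/(10942/4225) = 95263/355615.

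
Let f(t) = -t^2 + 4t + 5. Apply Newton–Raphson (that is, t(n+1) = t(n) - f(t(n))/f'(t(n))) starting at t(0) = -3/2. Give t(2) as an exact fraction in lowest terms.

f'(t) = -2t + 4.
f(-3/2) = -13/4, f'(-3/2) = 7, so t(1) = (-3/2) - (-13/4)/7 = -29/28.
f(-29/28) = -169/784, f'(-29/28) = 85/14, so t(2) = (-29/28) - (-169/784)/(85/14) = -4761/4760.

-4761/4760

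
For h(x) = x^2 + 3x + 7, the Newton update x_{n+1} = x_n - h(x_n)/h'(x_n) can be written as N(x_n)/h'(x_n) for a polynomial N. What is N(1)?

-6

h'(x) = 2x + 3.
N(x) = x·h'(x) - h(x) = x·(2x + 3) - (x^2 + 3x + 7) = x^2 - 7.
N(1) = -6.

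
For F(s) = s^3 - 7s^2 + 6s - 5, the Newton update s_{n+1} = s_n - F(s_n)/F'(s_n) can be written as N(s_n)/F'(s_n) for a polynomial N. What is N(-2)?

F'(s) = 3s^2 - 14s + 6.
N(s) = s·F'(s) - F(s) = s·(3s^2 - 14s + 6) - (s^3 - 7s^2 + 6s - 5) = 2s^3 - 7s^2 + 5.
N(-2) = -39.

-39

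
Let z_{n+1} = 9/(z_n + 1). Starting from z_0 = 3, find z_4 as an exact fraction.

441/166

z_1 = 9/(3 + 1) = 9/4.
z_2 = 9/(9/4 + 1) = 36/13.
z_3 = 9/(36/13 + 1) = 117/49.
z_4 = 9/(117/49 + 1) = 441/166.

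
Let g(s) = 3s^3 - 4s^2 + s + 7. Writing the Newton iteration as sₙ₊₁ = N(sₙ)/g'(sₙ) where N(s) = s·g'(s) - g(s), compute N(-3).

g'(s) = 9s^2 - 8s + 1.
N(s) = s·g'(s) - g(s) = s·(9s^2 - 8s + 1) - (3s^3 - 4s^2 + s + 7) = 6s^3 - 4s^2 - 7.
N(-3) = -205.

-205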